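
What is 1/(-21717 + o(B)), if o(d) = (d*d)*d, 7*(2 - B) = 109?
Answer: -343/8306306 ≈ -4.1294e-5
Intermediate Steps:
B = -95/7 (B = 2 - ⅐*109 = 2 - 109/7 = -95/7 ≈ -13.571)
o(d) = d³ (o(d) = d²*d = d³)
1/(-21717 + o(B)) = 1/(-21717 + (-95/7)³) = 1/(-21717 - 857375/343) = 1/(-8306306/343) = -343/8306306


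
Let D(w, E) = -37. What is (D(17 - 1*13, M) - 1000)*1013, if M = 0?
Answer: -1050481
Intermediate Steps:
(D(17 - 1*13, M) - 1000)*1013 = (-37 - 1000)*1013 = -1037*1013 = -1050481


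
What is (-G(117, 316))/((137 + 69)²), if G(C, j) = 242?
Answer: -121/21218 ≈ -0.0057027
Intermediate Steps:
(-G(117, 316))/((137 + 69)²) = (-1*242)/((137 + 69)²) = -242/(206²) = -242/42436 = -242*1/42436 = -121/21218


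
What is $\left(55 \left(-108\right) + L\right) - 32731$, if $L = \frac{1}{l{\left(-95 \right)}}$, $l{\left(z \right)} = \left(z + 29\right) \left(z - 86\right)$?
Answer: $- \frac{461963765}{11946} \approx -38671.0$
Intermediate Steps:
$l{\left(z \right)} = \left(-86 + z\right) \left(29 + z\right)$ ($l{\left(z \right)} = \left(29 + z\right) \left(-86 + z\right) = \left(-86 + z\right) \left(29 + z\right)$)
$L = \frac{1}{11946}$ ($L = \frac{1}{-2494 + \left(-95\right)^{2} - -5415} = \frac{1}{-2494 + 9025 + 5415} = \frac{1}{11946} \approx 8.371 \cdot 10^{-5}$)
$\left(55 \left(-108\right) + L\right) - 32731 = \left(55 \left(-108\right) + \frac{1}{11946}\right) - 32731 = \left(-5940 + \frac{1}{11946}\right) - 32731 = - \frac{70959239}{11946} - 32731 = - \frac{461963765}{11946}$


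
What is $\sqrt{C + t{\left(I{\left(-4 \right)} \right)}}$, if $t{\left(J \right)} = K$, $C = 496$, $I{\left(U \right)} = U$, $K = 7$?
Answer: $\sqrt{503} \approx 22.428$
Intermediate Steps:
$t{\left(J \right)} = 7$
$\sqrt{C + t{\left(I{\left(-4 \right)} \right)}} = \sqrt{496 + 7} = \sqrt{503}$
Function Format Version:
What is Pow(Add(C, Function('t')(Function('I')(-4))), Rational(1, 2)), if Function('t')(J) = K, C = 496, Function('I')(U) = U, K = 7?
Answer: Pow(503, Rational(1, 2)) ≈ 22.428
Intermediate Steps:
Function('t')(J) = 7
Pow(Add(C, Function('t')(Function('I')(-4))), Rational(1, 2)) = Pow(Add(496, 7), Rational(1, 2)) = Pow(503, Rational(1, 2))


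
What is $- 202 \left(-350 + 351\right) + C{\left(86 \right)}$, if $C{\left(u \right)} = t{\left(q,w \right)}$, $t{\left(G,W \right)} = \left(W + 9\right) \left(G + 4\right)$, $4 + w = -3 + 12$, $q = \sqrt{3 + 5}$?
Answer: $-146 + 28 \sqrt{2} \approx -106.4$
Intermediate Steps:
$q = 2 \sqrt{2}$ ($q = \sqrt{8} = 2 \sqrt{2} \approx 2.8284$)
$w = 5$ ($w = -4 + \left(-3 + 12\right) = -4 + 9 = 5$)
$t{\left(G,W \right)} = \left(4 + G\right) \left(9 + W\right)$ ($t{\left(G,W \right)} = \left(9 + W\right) \left(4 + G\right) = \left(4 + G\right) \left(9 + W\right)$)
$C{\left(u \right)} = 56 + 28 \sqrt{2}$ ($C{\left(u \right)} = 36 + 4 \cdot 5 + 9 \cdot 2 \sqrt{2} + 2 \sqrt{2} \cdot 5 = 36 + 20 + 18 \sqrt{2} + 10 \sqrt{2} = 56 + 28 \sqrt{2}$)
$- 202 \left(-350 + 351\right) + C{\left(86 \right)} = - 202 \left(-350 + 351\right) + \left(56 + 28 \sqrt{2}\right) = \left(-202\right) 1 + \left(56 + 28 \sqrt{2}\right) = -202 + \left(56 + 28 \sqrt{2}\right) = -146 + 28 \sqrt{2}$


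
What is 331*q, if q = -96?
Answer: -31776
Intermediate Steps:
331*q = 331*(-96) = -31776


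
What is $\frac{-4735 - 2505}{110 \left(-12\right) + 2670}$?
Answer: $- \frac{724}{135} \approx -5.363$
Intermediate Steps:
$\frac{-4735 - 2505}{110 \left(-12\right) + 2670} = - \frac{7240}{-1320 + 2670} = - \frac{7240}{1350} = \left(-7240\right) \frac{1}{1350} = - \frac{724}{135}$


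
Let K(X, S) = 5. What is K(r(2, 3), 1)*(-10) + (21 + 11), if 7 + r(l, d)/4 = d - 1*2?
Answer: -18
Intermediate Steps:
r(l, d) = -36 + 4*d (r(l, d) = -28 + 4*(d - 1*2) = -28 + 4*(d - 2) = -28 + 4*(-2 + d) = -28 + (-8 + 4*d) = -36 + 4*d)
K(r(2, 3), 1)*(-10) + (21 + 11) = 5*(-10) + (21 + 11) = -50 + 32 = -18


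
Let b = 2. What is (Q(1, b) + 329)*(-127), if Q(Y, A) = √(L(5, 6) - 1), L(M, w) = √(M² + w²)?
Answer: -41783 - 127*√(-1 + √61) ≈ -42114.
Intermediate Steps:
Q(Y, A) = √(-1 + √61) (Q(Y, A) = √(√(5² + 6²) - 1) = √(√(25 + 36) - 1) = √(√61 - 1) = √(-1 + √61))
(Q(1, b) + 329)*(-127) = (√(-1 + √61) + 329)*(-127) = (329 + √(-1 + √61))*(-127) = -41783 - 127*√(-1 + √61)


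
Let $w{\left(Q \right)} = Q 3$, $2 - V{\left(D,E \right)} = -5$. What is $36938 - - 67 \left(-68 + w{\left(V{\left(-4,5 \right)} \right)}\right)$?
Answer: $33789$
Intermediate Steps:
$V{\left(D,E \right)} = 7$ ($V{\left(D,E \right)} = 2 - -5 = 2 + 5 = 7$)
$w{\left(Q \right)} = 3 Q$
$36938 - - 67 \left(-68 + w{\left(V{\left(-4,5 \right)} \right)}\right) = 36938 - - 67 \left(-68 + 3 \cdot 7\right) = 36938 - - 67 \left(-68 + 21\right) = 36938 - \left(-67\right) \left(-47\right) = 36938 - 3149 = 33789$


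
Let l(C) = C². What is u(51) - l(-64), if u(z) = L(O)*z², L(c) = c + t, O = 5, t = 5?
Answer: 21914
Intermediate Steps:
L(c) = 5 + c (L(c) = c + 5 = 5 + c)
u(z) = 10*z² (u(z) = (5 + 5)*z² = 10*z²)
u(51) - l(-64) = 10*51² - 1*(-64)² = 10*2601 - 1*4096 = 26010 - 4096 = 21914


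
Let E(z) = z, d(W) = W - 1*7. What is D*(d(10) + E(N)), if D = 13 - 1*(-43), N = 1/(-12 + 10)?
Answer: 140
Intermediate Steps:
d(W) = -7 + W (d(W) = W - 7 = -7 + W)
N = -½ (N = 1/(-2) = -½ ≈ -0.50000)
D = 56 (D = 13 + 43 = 56)
D*(d(10) + E(N)) = 56*((-7 + 10) - ½) = 56*(3 - ½) = 56*(5/2) = 140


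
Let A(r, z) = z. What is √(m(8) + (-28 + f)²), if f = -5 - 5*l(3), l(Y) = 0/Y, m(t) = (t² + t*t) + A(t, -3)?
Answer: √1214 ≈ 34.843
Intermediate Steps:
m(t) = -3 + 2*t² (m(t) = (t² + t*t) - 3 = (t² + t²) - 3 = 2*t² - 3 = -3 + 2*t²)
l(Y) = 0
f = -5 (f = -5 - 5*0 = -5 + 0 = -5)
√(m(8) + (-28 + f)²) = √((-3 + 2*8²) + (-28 - 5)²) = √((-3 + 2*64) + (-33)²) = √((-3 + 128) + 1089) = √(125 + 1089) = √1214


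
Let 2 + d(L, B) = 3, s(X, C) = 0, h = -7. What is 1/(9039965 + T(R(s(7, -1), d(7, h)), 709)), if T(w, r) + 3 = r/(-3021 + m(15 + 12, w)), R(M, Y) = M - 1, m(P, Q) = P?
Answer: 2994/27065645519 ≈ 1.1062e-7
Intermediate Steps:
d(L, B) = 1 (d(L, B) = -2 + 3 = 1)
R(M, Y) = -1 + M
T(w, r) = -3 - r/2994 (T(w, r) = -3 + r/(-3021 + (15 + 12)) = -3 + r/(-3021 + 27) = -3 + r/(-2994) = -3 - r/2994)
1/(9039965 + T(R(s(7, -1), d(7, h)), 709)) = 1/(9039965 + (-3 - 1/2994*709)) = 1/(9039965 + (-3 - 709/2994)) = 1/(9039965 - 9691/2994) = 1/(27065645519/2994) = 2994/27065645519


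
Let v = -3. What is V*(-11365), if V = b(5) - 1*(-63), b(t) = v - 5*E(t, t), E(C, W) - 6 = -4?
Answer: -568250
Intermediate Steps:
E(C, W) = 2 (E(C, W) = 6 - 4 = 2)
b(t) = -13 (b(t) = -3 - 5*2 = -3 - 10 = -13)
V = 50 (V = -13 - 1*(-63) = -13 + 63 = 50)
V*(-11365) = 50*(-11365) = -568250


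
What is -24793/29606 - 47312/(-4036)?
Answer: 325163631/29872454 ≈ 10.885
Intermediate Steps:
-24793/29606 - 47312/(-4036) = -24793*1/29606 - 47312*(-1/4036) = -24793/29606 + 11828/1009 = 325163631/29872454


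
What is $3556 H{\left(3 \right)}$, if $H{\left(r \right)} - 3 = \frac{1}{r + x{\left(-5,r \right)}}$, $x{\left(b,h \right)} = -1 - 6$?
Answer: $9779$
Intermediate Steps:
$x{\left(b,h \right)} = -7$ ($x{\left(b,h \right)} = -1 - 6 = -7$)
$H{\left(r \right)} = 3 + \frac{1}{-7 + r}$ ($H{\left(r \right)} = 3 + \frac{1}{r - 7} = 3 + \frac{1}{-7 + r}$)
$3556 H{\left(3 \right)} = 3556 \frac{-20 + 3 \cdot 3}{-7 + 3} = 3556 \frac{-20 + 9}{-4} = 3556 \left(\left(- \frac{1}{4}\right) \left(-11\right)\right) = 3556 \cdot \frac{11}{4} = 9779$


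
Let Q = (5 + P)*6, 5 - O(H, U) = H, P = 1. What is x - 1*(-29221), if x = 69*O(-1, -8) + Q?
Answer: 29671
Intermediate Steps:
O(H, U) = 5 - H
Q = 36 (Q = (5 + 1)*6 = 6*6 = 36)
x = 450 (x = 69*(5 - 1*(-1)) + 36 = 69*(5 + 1) + 36 = 69*6 + 36 = 414 + 36 = 450)
x - 1*(-29221) = 450 - 1*(-29221) = 450 + 29221 = 29671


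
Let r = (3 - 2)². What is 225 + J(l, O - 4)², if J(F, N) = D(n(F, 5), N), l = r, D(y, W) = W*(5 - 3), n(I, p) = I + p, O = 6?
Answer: 241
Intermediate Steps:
D(y, W) = 2*W (D(y, W) = W*2 = 2*W)
r = 1 (r = 1² = 1)
l = 1
J(F, N) = 2*N
225 + J(l, O - 4)² = 225 + (2*(6 - 4))² = 225 + (2*2)² = 225 + 4² = 225 + 16 = 241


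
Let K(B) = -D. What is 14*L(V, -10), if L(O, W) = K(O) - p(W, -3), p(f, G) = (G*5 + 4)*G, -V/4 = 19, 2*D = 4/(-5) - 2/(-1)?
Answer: -2352/5 ≈ -470.40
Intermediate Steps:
D = ⅗ (D = (4/(-5) - 2/(-1))/2 = (4*(-⅕) - 2*(-1))/2 = (-⅘ + 2)/2 = (½)*(6/5) = ⅗ ≈ 0.60000)
V = -76 (V = -4*19 = -76)
p(f, G) = G*(4 + 5*G) (p(f, G) = (5*G + 4)*G = (4 + 5*G)*G = G*(4 + 5*G))
K(B) = -⅗ (K(B) = -1*⅗ = -⅗)
L(O, W) = -168/5 (L(O, W) = -⅗ - (-3)*(4 + 5*(-3)) = -⅗ - (-3)*(4 - 15) = -⅗ - (-3)*(-11) = -⅗ - 1*33 = -⅗ - 33 = -168/5)
14*L(V, -10) = 14*(-168/5) = -2352/5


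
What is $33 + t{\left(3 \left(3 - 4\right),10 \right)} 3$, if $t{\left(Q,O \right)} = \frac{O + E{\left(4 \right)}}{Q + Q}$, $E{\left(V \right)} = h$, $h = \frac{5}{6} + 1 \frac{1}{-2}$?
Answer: $\frac{167}{6} \approx 27.833$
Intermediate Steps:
$h = \frac{1}{3}$ ($h = 5 \cdot \frac{1}{6} + 1 \left(- \frac{1}{2}\right) = \frac{5}{6} - \frac{1}{2} = \frac{1}{3} \approx 0.33333$)
$E{\left(V \right)} = \frac{1}{3}$
$t{\left(Q,O \right)} = \frac{\frac{1}{3} + O}{2 Q}$ ($t{\left(Q,O \right)} = \frac{O + \frac{1}{3}}{Q + Q} = \frac{\frac{1}{3} + O}{2 Q}$)
$33 + t{\left(3 \left(3 - 4\right),10 \right)} 3 = 33 + \frac{1 + 3 \cdot 10}{6 \cdot 3 \left(3 - 4\right)} 3 = 33 + \frac{1 + 30}{6 \cdot 3 \left(-1\right)} 3 = 33 + \frac{1}{6} \frac{1}{-3} \cdot 31 \cdot 3 = 33 + \frac{1}{6} \left(- \frac{1}{3}\right) 31 \cdot 3 = 33 - \frac{31}{6} = \frac{167}{6}$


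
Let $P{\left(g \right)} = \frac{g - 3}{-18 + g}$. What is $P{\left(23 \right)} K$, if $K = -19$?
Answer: $-76$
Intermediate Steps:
$P{\left(g \right)} = \frac{-3 + g}{-18 + g}$
$P{\left(23 \right)} K = \frac{-3 + 23}{-18 + 23} \left(-19\right) = \frac{1}{5} \cdot 20 \left(-19\right) = 4 \left(-19\right) = -76$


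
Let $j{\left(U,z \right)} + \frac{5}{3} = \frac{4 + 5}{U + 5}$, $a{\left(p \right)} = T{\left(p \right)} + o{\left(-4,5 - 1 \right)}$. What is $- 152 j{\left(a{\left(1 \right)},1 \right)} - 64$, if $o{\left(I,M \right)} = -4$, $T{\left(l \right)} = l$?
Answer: $- \frac{1484}{3} \approx -494.67$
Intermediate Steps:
$a{\left(p \right)} = -4 + p$ ($a{\left(p \right)} = p - 4 = -4 + p$)
$j{\left(U,z \right)} = - \frac{5}{3} + \frac{9}{5 + U}$ ($j{\left(U,z \right)} = - \frac{5}{3} + \frac{4 + 5}{U + 5} = - \frac{5}{3} + \frac{9}{5 + U}$)
$- 152 j{\left(a{\left(1 \right)},1 \right)} - 64 = - 152 \frac{2 - 5 \left(-4 + 1\right)}{3 \left(5 + \left(-4 + 1\right)\right)} - 64 = - 152 \frac{2 - -15}{3 \left(5 - 3\right)} - 64 = - 152 \frac{2 + 15}{3 \cdot 2} - 64 = - 152 \cdot \frac{1}{3} \cdot \frac{1}{2} \cdot 17 - 64 = \left(-152\right) \frac{17}{6} - 64 = - \frac{1292}{3} - 64 = - \frac{1484}{3}$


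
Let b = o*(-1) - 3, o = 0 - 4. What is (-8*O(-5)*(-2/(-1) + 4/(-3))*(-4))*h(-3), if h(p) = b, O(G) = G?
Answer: -320/3 ≈ -106.67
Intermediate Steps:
o = -4
b = 1 (b = -4*(-1) - 3 = 4 - 3 = 1)
h(p) = 1
(-8*O(-5)*(-2/(-1) + 4/(-3))*(-4))*h(-3) = -8*(-5*(-2/(-1) + 4/(-3)))*(-4)*1 = -8*(-5*(-2*(-1) + 4*(-⅓)))*(-4)*1 = -8*(-5*(2 - 4/3))*(-4)*1 = -8*(-5*⅔)*(-4)*1 = -(-80)*(-4)/3*1 = -8*40/3*1 = -320/3*1 = -320/3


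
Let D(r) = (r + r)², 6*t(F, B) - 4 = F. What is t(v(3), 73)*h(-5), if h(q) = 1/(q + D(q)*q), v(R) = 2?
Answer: -1/505 ≈ -0.0019802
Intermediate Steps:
t(F, B) = ⅔ + F/6
D(r) = 4*r² (D(r) = (2*r)² = 4*r²)
h(q) = 1/(q + 4*q³) (h(q) = 1/(q + (4*q²)*q) = 1/(q + 4*q³))
t(v(3), 73)*h(-5) = (⅔ + (⅙)*2)/(-5 + 4*(-5)³) = (⅔ + ⅓)/(-5 + 4*(-125)) = 1/(-5 - 500) = 1/(-505) = 1*(-1/505) = -1/505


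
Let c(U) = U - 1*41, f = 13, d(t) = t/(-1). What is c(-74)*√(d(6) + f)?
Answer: -115*√7 ≈ -304.26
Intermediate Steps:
d(t) = -t (d(t) = t*(-1) = -t)
c(U) = -41 + U (c(U) = U - 41 = -41 + U)
c(-74)*√(d(6) + f) = (-41 - 74)*√(-1*6 + 13) = -115*√(-6 + 13) = -115*√7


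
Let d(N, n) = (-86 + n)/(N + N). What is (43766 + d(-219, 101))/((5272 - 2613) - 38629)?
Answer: -6389831/5251620 ≈ -1.2167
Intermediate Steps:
d(N, n) = (-86 + n)/(2*N) (d(N, n) = (-86 + n)/((2*N)) = (-86 + n)*(1/(2*N)) = (-86 + n)/(2*N))
(43766 + d(-219, 101))/((5272 - 2613) - 38629) = (43766 + (1/2)*(-86 + 101)/(-219))/((5272 - 2613) - 38629) = (43766 + (1/2)*(-1/219)*15)/(2659 - 38629) = (43766 - 5/146)/(-35970) = (6389831/146)*(-1/35970) = -6389831/5251620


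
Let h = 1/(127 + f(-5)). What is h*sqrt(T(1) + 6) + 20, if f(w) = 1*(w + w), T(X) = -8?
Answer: 20 + I*sqrt(2)/117 ≈ 20.0 + 0.012087*I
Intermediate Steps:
f(w) = 2*w (f(w) = 1*(2*w) = 2*w)
h = 1/117 (h = 1/(127 + 2*(-5)) = 1/(127 - 10) = 1/117 ≈ 0.0085470)
h*sqrt(T(1) + 6) + 20 = sqrt(-8 + 6)/117 + 20 = sqrt(-2)/117 + 20 = (I*sqrt(2))/117 + 20 = I*sqrt(2)/117 + 20 = 20 + I*sqrt(2)/117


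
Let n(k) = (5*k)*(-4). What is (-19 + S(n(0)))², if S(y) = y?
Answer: 361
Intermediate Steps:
n(k) = -20*k
(-19 + S(n(0)))² = (-19 - 20*0)² = (-19 + 0)² = (-19)² = 361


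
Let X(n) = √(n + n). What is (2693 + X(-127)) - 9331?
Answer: -6638 + I*√254 ≈ -6638.0 + 15.937*I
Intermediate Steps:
X(n) = √2*√n (X(n) = √(2*n) = √2*√n)
(2693 + X(-127)) - 9331 = (2693 + √2*√(-127)) - 9331 = (2693 + √2*(I*√127)) - 9331 = (2693 + I*√254) - 9331 = -6638 + I*√254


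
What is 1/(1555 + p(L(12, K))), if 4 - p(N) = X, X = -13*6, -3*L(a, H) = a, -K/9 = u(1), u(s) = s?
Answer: 1/1637 ≈ 0.00061087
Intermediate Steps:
K = -9 (K = -9*1 = -9)
L(a, H) = -a/3
X = -78
p(N) = 82 (p(N) = 4 - 1*(-78) = 4 + 78 = 82)
1/(1555 + p(L(12, K))) = 1/(1555 + 82) = 1/1637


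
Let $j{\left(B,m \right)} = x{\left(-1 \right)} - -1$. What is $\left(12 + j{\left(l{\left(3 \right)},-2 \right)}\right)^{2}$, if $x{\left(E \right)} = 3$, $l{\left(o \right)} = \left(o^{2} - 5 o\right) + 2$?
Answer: $256$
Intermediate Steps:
$l{\left(o \right)} = 2 + o^{2} - 5 o$
$j{\left(B,m \right)} = 4$ ($j{\left(B,m \right)} = 3 - -1 = 3 + 1 = 4$)
$\left(12 + j{\left(l{\left(3 \right)},-2 \right)}\right)^{2} = \left(12 + 4\right)^{2} = 16^{2} = 256$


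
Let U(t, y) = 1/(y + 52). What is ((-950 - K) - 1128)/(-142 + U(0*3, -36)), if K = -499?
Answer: 25264/2271 ≈ 11.125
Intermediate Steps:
U(t, y) = 1/(52 + y)
((-950 - K) - 1128)/(-142 + U(0*3, -36)) = ((-950 - 1*(-499)) - 1128)/(-142 + 1/(52 - 36)) = ((-950 + 499) - 1128)/(-142 + 1/16) = (-451 - 1128)/(-142 + 1/16) = -1579/(-2271/16) = -1579*(-16/2271) = 25264/2271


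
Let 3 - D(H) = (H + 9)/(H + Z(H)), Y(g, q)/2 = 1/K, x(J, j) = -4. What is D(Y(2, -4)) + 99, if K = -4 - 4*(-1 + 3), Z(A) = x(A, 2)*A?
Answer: 253/3 ≈ 84.333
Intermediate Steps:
Z(A) = -4*A
K = -12 (K = -4 - 4*2 = -4 - 8 = -12)
Y(g, q) = -1/6 (Y(g, q) = 2/(-12) = 2*(-1/12) = -1/6)
D(H) = 3 + (9 + H)/(3*H) (D(H) = 3 - (H + 9)/(H - 4*H) = 3 - (9 + H)/((-3*H)) = 3 - (9 + H)*(-1/(3*H)) = 3 - (-1)*(9 + H)/(3*H) = 3 + (9 + H)/(3*H))
D(Y(2, -4)) + 99 = (10/3 + 3/(-1/6)) + 99 = (10/3 + 3*(-6)) + 99 = (10/3 - 18) + 99 = -44/3 + 99 = 253/3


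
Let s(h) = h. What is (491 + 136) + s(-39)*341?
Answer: -12672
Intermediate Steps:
(491 + 136) + s(-39)*341 = (491 + 136) - 39*341 = 627 - 13299 = -12672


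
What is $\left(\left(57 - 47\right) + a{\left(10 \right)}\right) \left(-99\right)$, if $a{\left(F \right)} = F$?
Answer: $-1980$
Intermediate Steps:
$\left(\left(57 - 47\right) + a{\left(10 \right)}\right) \left(-99\right) = \left(\left(57 - 47\right) + 10\right) \left(-99\right) = \left(10 + 10\right) \left(-99\right) = 20 \left(-99\right) = -1980$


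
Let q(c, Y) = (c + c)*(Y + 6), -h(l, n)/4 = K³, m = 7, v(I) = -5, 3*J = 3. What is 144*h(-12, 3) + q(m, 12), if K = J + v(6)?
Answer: 37116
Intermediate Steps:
J = 1 (J = (⅓)*3 = 1)
K = -4 (K = 1 - 5 = -4)
h(l, n) = 256 (h(l, n) = -4*(-4)³ = -4*(-64) = 256)
q(c, Y) = 2*c*(6 + Y) (q(c, Y) = (2*c)*(6 + Y) = 2*c*(6 + Y))
144*h(-12, 3) + q(m, 12) = 144*256 + 2*7*(6 + 12) = 36864 + 2*7*18 = 36864 + 252 = 37116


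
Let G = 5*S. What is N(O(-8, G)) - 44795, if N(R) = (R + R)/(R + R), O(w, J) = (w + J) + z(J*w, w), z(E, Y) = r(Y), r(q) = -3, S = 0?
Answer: -44794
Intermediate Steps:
z(E, Y) = -3
G = 0 (G = 5*0 = 0)
O(w, J) = -3 + J + w (O(w, J) = (w + J) - 3 = (J + w) - 3 = -3 + J + w)
N(R) = 1 (N(R) = (2*R)/((2*R)) = (2*R)*(1/(2*R)) = 1)
N(O(-8, G)) - 44795 = 1 - 44795 = -44794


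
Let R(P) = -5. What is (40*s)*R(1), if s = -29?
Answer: 5800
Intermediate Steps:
(40*s)*R(1) = (40*(-29))*(-5) = -1160*(-5) = 5800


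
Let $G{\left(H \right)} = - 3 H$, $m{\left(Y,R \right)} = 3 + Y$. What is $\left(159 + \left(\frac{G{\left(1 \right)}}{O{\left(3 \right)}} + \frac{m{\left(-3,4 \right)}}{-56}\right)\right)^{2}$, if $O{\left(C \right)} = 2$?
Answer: $\frac{99225}{4} \approx 24806.0$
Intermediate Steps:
$\left(159 + \left(\frac{G{\left(1 \right)}}{O{\left(3 \right)}} + \frac{m{\left(-3,4 \right)}}{-56}\right)\right)^{2} = \left(159 + \left(\frac{\left(-3\right) 1}{2} + \frac{3 - 3}{-56}\right)\right)^{2} = \left(159 + \left(\left(-3\right) \frac{1}{2} + 0 \left(- \frac{1}{56}\right)\right)\right)^{2} = \left(159 + \left(- \frac{3}{2} + 0\right)\right)^{2} = \left(159 - \frac{3}{2}\right)^{2} = \left(\frac{315}{2}\right)^{2} = \frac{99225}{4}$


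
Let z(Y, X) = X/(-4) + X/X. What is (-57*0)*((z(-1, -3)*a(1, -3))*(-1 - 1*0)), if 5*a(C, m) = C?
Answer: 0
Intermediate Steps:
z(Y, X) = 1 - X/4 (z(Y, X) = X*(-¼) + 1 = -X/4 + 1 = 1 - X/4)
a(C, m) = C/5
(-57*0)*((z(-1, -3)*a(1, -3))*(-1 - 1*0)) = (-57*0)*(((1 - ¼*(-3))*((⅕)*1))*(-1 - 1*0)) = 0*(((1 + ¾)*(⅕))*(-1 + 0)) = 0*(((7/4)*(⅕))*(-1)) = 0*((7/20)*(-1)) = 0*(-7/20) = 0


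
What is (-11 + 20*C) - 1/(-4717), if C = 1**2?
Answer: 42454/4717 ≈ 9.0002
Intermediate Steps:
C = 1
(-11 + 20*C) - 1/(-4717) = (-11 + 20*1) - 1/(-4717) = (-11 + 20) - 1*(-1/4717) = 9 + 1/4717 = 42454/4717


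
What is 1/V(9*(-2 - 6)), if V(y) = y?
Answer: -1/72 ≈ -0.013889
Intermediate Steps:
1/V(9*(-2 - 6)) = 1/(9*(-2 - 6)) = 1/(9*(-8)) = 1/(-72) = -1/72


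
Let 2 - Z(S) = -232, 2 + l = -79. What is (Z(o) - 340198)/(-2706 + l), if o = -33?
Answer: 339964/2787 ≈ 121.98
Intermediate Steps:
l = -81 (l = -2 - 79 = -81)
Z(S) = 234 (Z(S) = 2 - 1*(-232) = 2 + 232 = 234)
(Z(o) - 340198)/(-2706 + l) = (234 - 340198)/(-2706 - 81) = -339964/(-2787) = -339964*(-1/2787) = 339964/2787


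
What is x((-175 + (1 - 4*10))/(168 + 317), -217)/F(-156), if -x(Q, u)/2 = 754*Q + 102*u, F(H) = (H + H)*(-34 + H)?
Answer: 5448173/7187700 ≈ 0.75799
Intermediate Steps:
F(H) = 2*H*(-34 + H) (F(H) = (2*H)*(-34 + H) = 2*H*(-34 + H))
x(Q, u) = -1508*Q - 204*u (x(Q, u) = -2*(754*Q + 102*u) = -2*(102*u + 754*Q) = -1508*Q - 204*u)
x((-175 + (1 - 4*10))/(168 + 317), -217)/F(-156) = (-1508*(-175 + (1 - 4*10))/(168 + 317) - 204*(-217))/((2*(-156)*(-34 - 156))) = (-1508*(-175 + (1 - 40))/485 + 44268)/((2*(-156)*(-190))) = (-1508*(-175 - 39)/485 + 44268)/59280 = (-(-322712)/485 + 44268)*(1/59280) = (-1508*(-214/485) + 44268)*(1/59280) = (322712/485 + 44268)*(1/59280) = (21792692/485)*(1/59280) = 5448173/7187700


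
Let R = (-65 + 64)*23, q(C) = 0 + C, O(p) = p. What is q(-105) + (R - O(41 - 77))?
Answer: -92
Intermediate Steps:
q(C) = C
R = -23 (R = -1*23 = -23)
q(-105) + (R - O(41 - 77)) = -105 + (-23 - (41 - 77)) = -105 + (-23 - 1*(-36)) = -105 + (-23 + 36) = -105 + 13 = -92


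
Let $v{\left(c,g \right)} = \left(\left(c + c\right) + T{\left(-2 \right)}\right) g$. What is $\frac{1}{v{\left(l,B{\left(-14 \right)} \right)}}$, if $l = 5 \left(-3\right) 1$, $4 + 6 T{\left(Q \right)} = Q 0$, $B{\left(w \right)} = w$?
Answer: $\frac{3}{1288} \approx 0.0023292$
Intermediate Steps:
$T{\left(Q \right)} = - \frac{2}{3}$ ($T{\left(Q \right)} = - \frac{2}{3} + \frac{Q 0}{6} = - \frac{2}{3} + \frac{1}{6} \cdot 0 = - \frac{2}{3} + 0 = - \frac{2}{3}$)
$l = -15$ ($l = \left(-15\right) 1 = -15$)
$v{\left(c,g \right)} = g \left(- \frac{2}{3} + 2 c\right)$ ($v{\left(c,g \right)} = \left(\left(c + c\right) - \frac{2}{3}\right) g = \left(2 c - \frac{2}{3}\right) g = \left(- \frac{2}{3} + 2 c\right) g = g \left(- \frac{2}{3} + 2 c\right)$)
$\frac{1}{v{\left(l,B{\left(-14 \right)} \right)}} = \frac{1}{\frac{2}{3} \left(-14\right) \left(-1 + 3 \left(-15\right)\right)} = \frac{1}{\frac{2}{3} \left(-14\right) \left(-1 - 45\right)} = \frac{1}{\frac{2}{3} \left(-14\right) \left(-46\right)} = \frac{1}{\frac{1288}{3}} = \frac{3}{1288}$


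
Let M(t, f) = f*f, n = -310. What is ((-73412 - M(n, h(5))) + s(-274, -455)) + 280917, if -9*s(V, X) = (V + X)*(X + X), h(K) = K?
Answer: 133770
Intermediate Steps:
M(t, f) = f**2
s(V, X) = -2*X*(V + X)/9 (s(V, X) = -(V + X)*(X + X)/9 = -(V + X)*2*X/9 = -2*X*(V + X)/9)
((-73412 - M(n, h(5))) + s(-274, -455)) + 280917 = ((-73412 - 1*5**2) - 2/9*(-455)*(-274 - 455)) + 280917 = ((-73412 - 1*25) - 2/9*(-455)*(-729)) + 280917 = ((-73412 - 25) - 73710) + 280917 = (-73437 - 73710) + 280917 = -147147 + 280917 = 133770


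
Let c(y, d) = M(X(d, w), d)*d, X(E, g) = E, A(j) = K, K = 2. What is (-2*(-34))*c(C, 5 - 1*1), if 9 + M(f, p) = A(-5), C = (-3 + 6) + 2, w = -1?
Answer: -1904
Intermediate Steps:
A(j) = 2
C = 5 (C = 3 + 2 = 5)
M(f, p) = -7 (M(f, p) = -9 + 2 = -7)
c(y, d) = -7*d
(-2*(-34))*c(C, 5 - 1*1) = (-2*(-34))*(-7*(5 - 1*1)) = 68*(-7*(5 - 1)) = 68*(-7*4) = 68*(-28) = -1904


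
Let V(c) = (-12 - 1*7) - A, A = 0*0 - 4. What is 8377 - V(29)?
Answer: 8392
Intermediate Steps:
A = -4 (A = 0 - 4 = -4)
V(c) = -15 (V(c) = (-12 - 1*7) - 1*(-4) = (-12 - 7) + 4 = -19 + 4 = -15)
8377 - V(29) = 8377 - 1*(-15) = 8377 + 15 = 8392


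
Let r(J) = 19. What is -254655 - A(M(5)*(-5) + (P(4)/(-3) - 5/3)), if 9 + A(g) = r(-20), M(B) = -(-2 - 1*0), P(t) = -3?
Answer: -254665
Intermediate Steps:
M(B) = 2 (M(B) = -(-2 + 0) = -1*(-2) = 2)
A(g) = 10 (A(g) = -9 + 19 = 10)
-254655 - A(M(5)*(-5) + (P(4)/(-3) - 5/3)) = -254655 - 1*10 = -254655 - 10 = -254665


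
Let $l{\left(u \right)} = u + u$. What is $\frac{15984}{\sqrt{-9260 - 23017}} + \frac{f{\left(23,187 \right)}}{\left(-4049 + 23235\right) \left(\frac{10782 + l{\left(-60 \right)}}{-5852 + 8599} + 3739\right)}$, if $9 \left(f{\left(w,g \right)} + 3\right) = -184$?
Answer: $- \frac{579617}{1775381402430} - \frac{5328 i \sqrt{32277}}{10759} \approx -3.2647 \cdot 10^{-7} - 88.969 i$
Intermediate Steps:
$f{\left(w,g \right)} = - \frac{211}{9}$ ($f{\left(w,g \right)} = -3 + \frac{1}{9} \left(-184\right) = -3 - \frac{184}{9} = - \frac{211}{9}$)
$l{\left(u \right)} = 2 u$
$\frac{15984}{\sqrt{-9260 - 23017}} + \frac{f{\left(23,187 \right)}}{\left(-4049 + 23235\right) \left(\frac{10782 + l{\left(-60 \right)}}{-5852 + 8599} + 3739\right)} = \frac{15984}{\sqrt{-9260 - 23017}} - \frac{211}{9 \left(-4049 + 23235\right) \left(\frac{10782 + 2 \left(-60\right)}{-5852 + 8599} + 3739\right)} = \frac{15984}{\sqrt{-32277}} - \frac{211}{9 \cdot 19186 \left(\frac{10782 - 120}{2747} + 3739\right)} = \frac{15984}{i \sqrt{32277}} - \frac{211}{9 \cdot 19186 \left(10662 \cdot \frac{1}{2747} + 3739\right)} = 15984 \left(- \frac{i \sqrt{32277}}{32277}\right) - \frac{211}{9 \cdot 19186 \left(\frac{10662}{2747} + 3739\right)} = - \frac{5328 i \sqrt{32277}}{10759} - \frac{211}{9 \cdot 19186 \cdot \frac{10281695}{2747}} = - \frac{5328 i \sqrt{32277}}{10759} - \frac{211}{9 \cdot \frac{197264600270}{2747}} = - \frac{5328 i \sqrt{32277}}{10759} - \frac{579617}{1775381402430} = - \frac{579617}{1775381402430} - \frac{5328 i \sqrt{32277}}{10759}$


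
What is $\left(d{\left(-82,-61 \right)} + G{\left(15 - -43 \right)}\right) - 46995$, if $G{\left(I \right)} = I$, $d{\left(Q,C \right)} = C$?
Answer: $-46998$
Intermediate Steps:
$\left(d{\left(-82,-61 \right)} + G{\left(15 - -43 \right)}\right) - 46995 = \left(-61 + \left(15 - -43\right)\right) - 46995 = \left(-61 + \left(15 + 43\right)\right) - 46995 = \left(-61 + 58\right) - 46995 = -3 - 46995 = -46998$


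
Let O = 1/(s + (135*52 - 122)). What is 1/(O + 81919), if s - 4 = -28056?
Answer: 21154/1732914525 ≈ 1.2207e-5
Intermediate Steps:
s = -28052 (s = 4 - 28056 = -28052)
O = -1/21154 (O = 1/(-28052 + (135*52 - 122)) = 1/(-28052 + (7020 - 122)) = 1/(-28052 + 6898) = 1/(-21154) = -1/21154 ≈ -4.7272e-5)
1/(O + 81919) = 1/(-1/21154 + 81919) = 1/(1732914525/21154) = 21154/1732914525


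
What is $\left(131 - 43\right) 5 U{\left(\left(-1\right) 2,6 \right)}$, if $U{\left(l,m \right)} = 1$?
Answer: $440$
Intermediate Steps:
$\left(131 - 43\right) 5 U{\left(\left(-1\right) 2,6 \right)} = \left(131 - 43\right) 5 \cdot 1 = 88 \cdot 5 = 440$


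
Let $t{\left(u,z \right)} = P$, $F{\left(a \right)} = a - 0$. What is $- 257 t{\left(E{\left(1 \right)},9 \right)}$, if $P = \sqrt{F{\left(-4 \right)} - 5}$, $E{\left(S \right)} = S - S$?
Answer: $- 771 i \approx - 771.0 i$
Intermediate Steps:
$E{\left(S \right)} = 0$
$F{\left(a \right)} = a$ ($F{\left(a \right)} = a + 0 = a$)
$P = 3 i$ ($P = \sqrt{-4 - 5} = \sqrt{-9} = 3 i \approx 3.0 i$)
$t{\left(u,z \right)} = 3 i$
$- 257 t{\left(E{\left(1 \right)},9 \right)} = - 257 \cdot 3 i = - 771 i$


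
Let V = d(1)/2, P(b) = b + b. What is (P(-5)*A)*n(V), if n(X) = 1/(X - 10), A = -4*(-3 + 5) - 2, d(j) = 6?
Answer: -100/7 ≈ -14.286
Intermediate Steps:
P(b) = 2*b
V = 3 (V = 6/2 = 6*(1/2) = 3)
A = -10 (A = -4*2 - 2 = -8 - 2 = -10)
n(X) = 1/(-10 + X)
(P(-5)*A)*n(V) = ((2*(-5))*(-10))/(-10 + 3) = -10*(-10)/(-7) = 100*(-1/7) = -100/7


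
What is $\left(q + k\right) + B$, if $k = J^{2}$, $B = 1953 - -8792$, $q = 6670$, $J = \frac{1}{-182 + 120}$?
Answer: $\frac{66943261}{3844} \approx 17415.0$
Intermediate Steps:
$J = - \frac{1}{62}$ ($J = \frac{1}{-62} = - \frac{1}{62} \approx -0.016129$)
$B = 10745$ ($B = 1953 + 8792 = 10745$)
$k = \frac{1}{3844}$ ($k = \left(- \frac{1}{62}\right)^{2} = \frac{1}{3844} \approx 0.00026015$)
$\left(q + k\right) + B = \left(6670 + \frac{1}{3844}\right) + 10745 = \frac{25639481}{3844} + 10745 = \frac{66943261}{3844}$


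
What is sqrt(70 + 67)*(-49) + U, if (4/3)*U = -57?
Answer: -171/4 - 49*sqrt(137) ≈ -616.28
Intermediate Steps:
U = -171/4 (U = (3/4)*(-57) = -171/4 ≈ -42.750)
sqrt(70 + 67)*(-49) + U = sqrt(70 + 67)*(-49) - 171/4 = sqrt(137)*(-49) - 171/4 = -49*sqrt(137) - 171/4 = -171/4 - 49*sqrt(137)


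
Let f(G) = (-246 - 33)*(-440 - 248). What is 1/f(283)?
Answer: 1/191952 ≈ 5.2096e-6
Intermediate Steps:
f(G) = 191952 (f(G) = -279*(-688) = 191952)
1/f(283) = 1/191952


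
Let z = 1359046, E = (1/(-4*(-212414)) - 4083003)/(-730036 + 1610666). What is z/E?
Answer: -1016882472195430880/3469147996967 ≈ -2.9312e+5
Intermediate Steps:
E = -3469147996967/748232563280 (E = (1/849656 - 4083003)/880630 = (1/849656 - 4083003)*(1/880630) = -3469147996967/849656*1/880630 = -3469147996967/748232563280 ≈ -4.6365)
z/E = 1359046/(-3469147996967/748232563280) = 1359046*(-748232563280/3469147996967) = -1016882472195430880/3469147996967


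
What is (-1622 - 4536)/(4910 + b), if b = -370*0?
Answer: -3079/2455 ≈ -1.2542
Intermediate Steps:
b = 0
(-1622 - 4536)/(4910 + b) = (-1622 - 4536)/(4910 + 0) = -6158/4910 = -6158*1/4910 = -3079/2455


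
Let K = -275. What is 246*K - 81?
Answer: -67731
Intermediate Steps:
246*K - 81 = 246*(-275) - 81 = -67650 - 81 = -67731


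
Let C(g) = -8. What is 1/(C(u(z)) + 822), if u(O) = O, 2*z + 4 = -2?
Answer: 1/814 ≈ 0.0012285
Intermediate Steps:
z = -3 (z = -2 + (1/2)*(-2) = -2 - 1 = -3)
1/(C(u(z)) + 822) = 1/(-8 + 822) = 1/814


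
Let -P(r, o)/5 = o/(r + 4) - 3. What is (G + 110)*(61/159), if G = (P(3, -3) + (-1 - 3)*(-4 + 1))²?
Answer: 2867366/7791 ≈ 368.04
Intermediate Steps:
P(r, o) = 15 - 5*o/(4 + r) (P(r, o) = -5*(o/(r + 4) - 3) = -5*(o/(4 + r) - 3) = -5*(-3 + o/(4 + r)) = 15 - 5*o/(4 + r))
G = 41616/49 (G = (5*(12 - 1*(-3) + 3*3)/(4 + 3) + (-1 - 3)*(-4 + 1))² = (5*(12 + 3 + 9)/7 - 4*(-3))² = (5*(⅐)*24 + 12)² = (120/7 + 12)² = (204/7)² = 41616/49 ≈ 849.31)
(G + 110)*(61/159) = (41616/49 + 110)*(61/159) = 47006*(61*(1/159))/49 = (47006/49)*(61/159) = 2867366/7791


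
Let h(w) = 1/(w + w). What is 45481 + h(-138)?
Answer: 12552755/276 ≈ 45481.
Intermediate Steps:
h(w) = 1/(2*w)
45481 + h(-138) = 45481 + (½)/(-138) = 45481 + (½)*(-1/138) = 45481 - 1/276 = 12552755/276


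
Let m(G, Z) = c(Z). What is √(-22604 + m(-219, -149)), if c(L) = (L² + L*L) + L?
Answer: √21649 ≈ 147.14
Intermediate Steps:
c(L) = L + 2*L² (c(L) = (L² + L²) + L = 2*L² + L = L + 2*L²)
m(G, Z) = Z*(1 + 2*Z)
√(-22604 + m(-219, -149)) = √(-22604 - 149*(1 + 2*(-149))) = √(-22604 - 149*(1 - 298)) = √(-22604 - 149*(-297)) = √(-22604 + 44253) = √21649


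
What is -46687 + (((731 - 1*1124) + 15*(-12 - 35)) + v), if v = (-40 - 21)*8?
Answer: -48273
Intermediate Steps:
v = -488 (v = -61*8 = -488)
-46687 + (((731 - 1*1124) + 15*(-12 - 35)) + v) = -46687 + (((731 - 1*1124) + 15*(-12 - 35)) - 488) = -46687 + (((731 - 1124) + 15*(-47)) - 488) = -46687 + ((-393 - 705) - 488) = -46687 + (-1098 - 488) = -46687 - 1586 = -48273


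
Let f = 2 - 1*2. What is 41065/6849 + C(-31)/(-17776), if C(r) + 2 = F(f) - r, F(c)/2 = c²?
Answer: 729772819/121747824 ≈ 5.9941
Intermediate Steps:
f = 0 (f = 2 - 2 = 0)
F(c) = 2*c²
C(r) = -2 - r (C(r) = -2 + (2*0² - r) = -2 + (2*0 - r) = -2 + (0 - r) = -2 - r)
41065/6849 + C(-31)/(-17776) = 41065/6849 + (-2 - 1*(-31))/(-17776) = 41065*(1/6849) + (-2 + 31)*(-1/17776) = 41065/6849 + 29*(-1/17776) = 41065/6849 - 29/17776 = 729772819/121747824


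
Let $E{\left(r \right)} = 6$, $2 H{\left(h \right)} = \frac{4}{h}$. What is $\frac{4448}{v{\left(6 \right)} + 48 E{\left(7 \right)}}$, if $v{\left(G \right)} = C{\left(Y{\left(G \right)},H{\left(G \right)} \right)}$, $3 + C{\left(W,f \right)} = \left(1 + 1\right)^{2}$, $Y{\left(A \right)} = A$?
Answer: $\frac{4448}{289} \approx 15.391$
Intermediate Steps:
$H{\left(h \right)} = \frac{2}{h}$ ($H{\left(h \right)} = \frac{4 \frac{1}{h}}{2} = \frac{2}{h}$)
$C{\left(W,f \right)} = 1$ ($C{\left(W,f \right)} = -3 + \left(1 + 1\right)^{2} = -3 + 2^{2} = -3 + 4 = 1$)
$v{\left(G \right)} = 1$
$\frac{4448}{v{\left(6 \right)} + 48 E{\left(7 \right)}} = \frac{4448}{1 + 48 \cdot 6} = \frac{4448}{1 + 288} = \frac{4448}{289}$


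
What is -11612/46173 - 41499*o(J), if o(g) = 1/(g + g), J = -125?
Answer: 1913230327/11543250 ≈ 165.74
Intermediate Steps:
o(g) = 1/(2*g)
-11612/46173 - 41499*o(J) = -11612/46173 - 41499*(1/2)/(-125) = -11612*1/46173 - 41499*(1/2)*(-1/125) = -11612/46173 - 41499/(1/(-1/250)) = -11612/46173 - 41499/(-250) = -11612/46173 - 41499*(-1/250) = -11612/46173 + 41499/250 = 1913230327/11543250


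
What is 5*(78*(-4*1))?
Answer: -1560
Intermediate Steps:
5*(78*(-4*1)) = 5*(78*(-4)) = 5*(-312) = -1560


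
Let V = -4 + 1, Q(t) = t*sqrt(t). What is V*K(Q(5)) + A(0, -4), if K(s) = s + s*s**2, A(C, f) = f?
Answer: -4 - 1890*sqrt(5) ≈ -4230.2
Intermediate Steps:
Q(t) = t**(3/2)
K(s) = s + s**3
V = -3
V*K(Q(5)) + A(0, -4) = -3*(5**(3/2) + (5**(3/2))**3) - 4 = -3*(5*sqrt(5) + (5*sqrt(5))**3) - 4 = -3*(5*sqrt(5) + 625*sqrt(5)) - 4 = -1890*sqrt(5) - 4 = -4 - 1890*sqrt(5)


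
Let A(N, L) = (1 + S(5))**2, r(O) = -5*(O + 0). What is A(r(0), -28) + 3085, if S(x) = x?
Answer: 3121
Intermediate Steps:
r(O) = -5*O
A(N, L) = 36 (A(N, L) = (1 + 5)**2 = 6**2 = 36)
A(r(0), -28) + 3085 = 36 + 3085 = 3121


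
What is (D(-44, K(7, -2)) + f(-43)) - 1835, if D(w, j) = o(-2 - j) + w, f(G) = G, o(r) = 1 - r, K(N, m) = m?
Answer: -1921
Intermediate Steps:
D(w, j) = 3 + j + w (D(w, j) = (1 - (-2 - j)) + w = (1 + (2 + j)) + w = (3 + j) + w = 3 + j + w)
(D(-44, K(7, -2)) + f(-43)) - 1835 = ((3 - 2 - 44) - 43) - 1835 = (-43 - 43) - 1835 = -86 - 1835 = -1921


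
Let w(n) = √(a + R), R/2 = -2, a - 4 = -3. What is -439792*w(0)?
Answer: -439792*I*√3 ≈ -7.6174e+5*I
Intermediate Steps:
a = 1 (a = 4 - 3 = 1)
R = -4 (R = 2*(-2) = -4)
w(n) = I*√3 (w(n) = √(1 - 4) = √(-3) = I*√3)
-439792*w(0) = -439792*I*√3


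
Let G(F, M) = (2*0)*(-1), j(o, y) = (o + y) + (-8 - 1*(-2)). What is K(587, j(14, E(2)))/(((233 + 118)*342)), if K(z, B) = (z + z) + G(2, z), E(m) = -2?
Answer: 587/60021 ≈ 0.0097799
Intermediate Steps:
j(o, y) = -6 + o + y (j(o, y) = (o + y) + (-8 + 2) = (o + y) - 6 = -6 + o + y)
G(F, M) = 0 (G(F, M) = 0*(-1) = 0)
K(z, B) = 2*z (K(z, B) = (z + z) + 0 = 2*z + 0 = 2*z)
K(587, j(14, E(2)))/(((233 + 118)*342)) = (2*587)/(((233 + 118)*342)) = 1174/((351*342)) = 1174/120042 = 1174*(1/120042) = 587/60021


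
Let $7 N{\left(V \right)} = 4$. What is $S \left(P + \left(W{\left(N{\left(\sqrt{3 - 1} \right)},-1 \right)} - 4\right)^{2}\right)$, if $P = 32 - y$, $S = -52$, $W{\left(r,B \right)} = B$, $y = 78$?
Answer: $1092$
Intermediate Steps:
$N{\left(V \right)} = \frac{4}{7}$ ($N{\left(V \right)} = \frac{1}{7} \cdot 4 = \frac{4}{7}$)
$P = -46$ ($P = 32 - 78 = -46$)
$S \left(P + \left(W{\left(N{\left(\sqrt{3 - 1} \right)},-1 \right)} - 4\right)^{2}\right) = - 52 \left(-46 + \left(-1 - 4\right)^{2}\right) = - 52 \left(-46 + \left(-5\right)^{2}\right) = - 52 \left(-46 + 25\right) = \left(-52\right) \left(-21\right) = 1092$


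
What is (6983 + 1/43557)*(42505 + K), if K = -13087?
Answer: 2982578564792/14519 ≈ 2.0543e+8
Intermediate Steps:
(6983 + 1/43557)*(42505 + K) = (6983 + 1/43557)*(42505 - 13087) = (6983 + 1/43557)*29418 = (304158532/43557)*29418 = 2982578564792/14519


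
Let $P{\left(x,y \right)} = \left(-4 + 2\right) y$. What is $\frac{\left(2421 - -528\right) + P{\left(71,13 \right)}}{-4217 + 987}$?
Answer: $- \frac{2923}{3230} \approx -0.90495$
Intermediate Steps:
$P{\left(x,y \right)} = - 2 y$
$\frac{\left(2421 - -528\right) + P{\left(71,13 \right)}}{-4217 + 987} = \frac{\left(2421 - -528\right) - 26}{-4217 + 987} = \frac{\left(2421 + 528\right) - 26}{-3230} = \left(2949 - 26\right) \left(- \frac{1}{3230}\right) = 2923 \left(- \frac{1}{3230}\right) = - \frac{2923}{3230}$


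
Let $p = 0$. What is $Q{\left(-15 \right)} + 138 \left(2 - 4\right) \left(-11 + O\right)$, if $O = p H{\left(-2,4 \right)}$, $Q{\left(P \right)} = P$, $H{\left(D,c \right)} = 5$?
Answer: $3021$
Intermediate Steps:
$O = 0$ ($O = 0 \cdot 5 = 0$)
$Q{\left(-15 \right)} + 138 \left(2 - 4\right) \left(-11 + O\right) = -15 + 138 \left(2 - 4\right) \left(-11 + 0\right) = -15 + 138 \left(2 - 4\right) \left(-11\right) = -15 + 138 \left(\left(-2\right) \left(-11\right)\right) = -15 + 138 \cdot 22 = -15 + 3036 = 3021$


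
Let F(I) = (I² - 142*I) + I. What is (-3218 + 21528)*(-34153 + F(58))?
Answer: -713485770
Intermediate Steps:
F(I) = I² - 141*I
(-3218 + 21528)*(-34153 + F(58)) = (-3218 + 21528)*(-34153 + 58*(-141 + 58)) = 18310*(-34153 + 58*(-83)) = 18310*(-34153 - 4814) = 18310*(-38967) = -713485770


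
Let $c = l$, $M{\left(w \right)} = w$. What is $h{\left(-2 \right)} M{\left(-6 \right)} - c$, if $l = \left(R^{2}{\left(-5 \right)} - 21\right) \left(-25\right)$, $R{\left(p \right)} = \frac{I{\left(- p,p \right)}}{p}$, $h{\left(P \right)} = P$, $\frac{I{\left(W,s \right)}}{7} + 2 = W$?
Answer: $-72$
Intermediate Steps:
$I{\left(W,s \right)} = -14 + 7 W$
$R{\left(p \right)} = \frac{-14 - 7 p}{p}$ ($R{\left(p \right)} = \frac{-14 + 7 \left(- p\right)}{p} = \frac{-14 - 7 p}{p}$)
$l = 84$ ($l = \left(\left(-7 - \frac{14}{-5}\right)^{2} - 21\right) \left(-25\right) = \left(\left(-7 - - \frac{14}{5}\right)^{2} - 21\right) \left(-25\right) = \left(\left(-7 + \frac{14}{5}\right)^{2} - 21\right) \left(-25\right) = \left(\left(- \frac{21}{5}\right)^{2} - 21\right) \left(-25\right) = \left(\frac{441}{25} - 21\right) \left(-25\right) = \left(- \frac{84}{25}\right) \left(-25\right) = 84$)
$c = 84$
$h{\left(-2 \right)} M{\left(-6 \right)} - c = \left(-2\right) \left(-6\right) - 84 = 12 - 84 = -72$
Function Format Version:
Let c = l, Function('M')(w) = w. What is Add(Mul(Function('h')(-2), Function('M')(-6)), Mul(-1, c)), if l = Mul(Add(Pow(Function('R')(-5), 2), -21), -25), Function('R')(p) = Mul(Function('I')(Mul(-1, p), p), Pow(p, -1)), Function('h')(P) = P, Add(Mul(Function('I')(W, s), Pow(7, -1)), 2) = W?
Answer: -72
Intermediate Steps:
Function('I')(W, s) = Add(-14, Mul(7, W))
Function('R')(p) = Mul(Pow(p, -1), Add(-14, Mul(-7, p))) (Function('R')(p) = Mul(Add(-14, Mul(7, Mul(-1, p))), Pow(p, -1)) = Mul(Add(-14, Mul(-7, p)), Pow(p, -1)) = Mul(Pow(p, -1), Add(-14, Mul(-7, p))))
l = 84 (l = Mul(Add(Pow(Add(-7, Mul(-14, Pow(-5, -1))), 2), -21), -25) = Mul(Add(Pow(Add(-7, Mul(-14, Rational(-1, 5))), 2), -21), -25) = Mul(Add(Pow(Add(-7, Rational(14, 5)), 2), -21), -25) = Mul(Add(Pow(Rational(-21, 5), 2), -21), -25) = Mul(Add(Rational(441, 25), -21), -25) = Mul(Rational(-84, 25), -25) = 84)
c = 84
Add(Mul(Function('h')(-2), Function('M')(-6)), Mul(-1, c)) = Add(Mul(-2, -6), Mul(-1, 84)) = Add(12, -84) = -72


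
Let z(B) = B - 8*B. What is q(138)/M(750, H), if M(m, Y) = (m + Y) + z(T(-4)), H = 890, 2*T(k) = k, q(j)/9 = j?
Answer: 621/827 ≈ 0.75091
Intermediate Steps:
q(j) = 9*j
T(k) = k/2
z(B) = -7*B
M(m, Y) = 14 + Y + m (M(m, Y) = (m + Y) - 7*(-4)/2 = (Y + m) - 7*(-2) = (Y + m) + 14 = 14 + Y + m)
q(138)/M(750, H) = (9*138)/(14 + 890 + 750) = 1242/1654 = 1242*(1/1654) = 621/827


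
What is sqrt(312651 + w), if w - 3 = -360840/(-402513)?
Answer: sqrt(5628368811915494)/134171 ≈ 559.16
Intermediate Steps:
w = 522793/134171 (w = 3 - 360840/(-402513) = 3 - 360840*(-1/402513) = 3 + 120280/134171 = 522793/134171 ≈ 3.8965)
sqrt(312651 + w) = sqrt(312651 + 522793/134171) = sqrt(41949220114/134171) = sqrt(5628368811915494)/134171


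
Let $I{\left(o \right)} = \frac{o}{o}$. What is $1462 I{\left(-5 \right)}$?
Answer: $1462$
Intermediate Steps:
$I{\left(o \right)} = 1$
$1462 I{\left(-5 \right)} = 1462 \cdot 1 = 1462$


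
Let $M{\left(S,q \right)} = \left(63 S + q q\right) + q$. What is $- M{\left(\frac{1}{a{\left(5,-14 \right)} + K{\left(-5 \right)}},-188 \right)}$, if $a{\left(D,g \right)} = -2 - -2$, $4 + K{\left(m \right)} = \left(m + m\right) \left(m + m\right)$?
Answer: $- \frac{1125013}{32} \approx -35157.0$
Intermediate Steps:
$K{\left(m \right)} = -4 + 4 m^{2}$ ($K{\left(m \right)} = -4 + \left(m + m\right) \left(m + m\right) = -4 + 2 m 2 m = -4 + 4 m^{2}$)
$a{\left(D,g \right)} = 0$ ($a{\left(D,g \right)} = -2 + 2 = 0$)
$M{\left(S,q \right)} = q + q^{2} + 63 S$ ($M{\left(S,q \right)} = \left(63 S + q^{2}\right) + q = \left(q^{2} + 63 S\right) + q = q + q^{2} + 63 S$)
$- M{\left(\frac{1}{a{\left(5,-14 \right)} + K{\left(-5 \right)}},-188 \right)} = - (-188 + \left(-188\right)^{2} + \frac{63}{0 - \left(4 - 4 \left(-5\right)^{2}\right)}) = - (-188 + 35344 + \frac{63}{0 + \left(-4 + 4 \cdot 25\right)}) = - (-188 + 35344 + \frac{63}{0 + \left(-4 + 100\right)}) = - (-188 + 35344 + \frac{63}{0 + 96}) = - (-188 + 35344 + \frac{63}{96}) = - (-188 + 35344 + 63 \cdot \frac{1}{96}) = - (-188 + 35344 + \frac{21}{32}) = \left(-1\right) \frac{1125013}{32} = - \frac{1125013}{32}$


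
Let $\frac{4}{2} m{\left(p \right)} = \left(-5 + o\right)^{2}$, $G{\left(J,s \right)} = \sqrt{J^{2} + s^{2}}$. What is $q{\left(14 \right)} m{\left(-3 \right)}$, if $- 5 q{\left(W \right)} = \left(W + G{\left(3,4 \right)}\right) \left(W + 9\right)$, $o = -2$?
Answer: $- \frac{21413}{10} \approx -2141.3$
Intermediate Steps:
$q{\left(W \right)} = - \frac{\left(5 + W\right) \left(9 + W\right)}{5}$ ($q{\left(W \right)} = - \frac{\left(W + \sqrt{3^{2} + 4^{2}}\right) \left(W + 9\right)}{5} = - \frac{\left(W + \sqrt{9 + 16}\right) \left(9 + W\right)}{5} = - \frac{\left(W + \sqrt{25}\right) \left(9 + W\right)}{5} = - \frac{\left(W + 5\right) \left(9 + W\right)}{5} = - \frac{\left(5 + W\right) \left(9 + W\right)}{5}$)
$m{\left(p \right)} = \frac{49}{2}$ ($m{\left(p \right)} = \frac{\left(-5 - 2\right)^{2}}{2} = \frac{\left(-7\right)^{2}}{2} = \frac{1}{2} \cdot 49 = \frac{49}{2}$)
$q{\left(14 \right)} m{\left(-3 \right)} = \left(-9 - \frac{196}{5} - \frac{14^{2}}{5}\right) \frac{49}{2} = \left(-9 - \frac{196}{5} - \frac{196}{5}\right) \frac{49}{2} = \left(- \frac{437}{5}\right) \frac{49}{2} = - \frac{21413}{10}$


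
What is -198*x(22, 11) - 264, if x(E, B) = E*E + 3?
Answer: -96690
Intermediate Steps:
x(E, B) = 3 + E**2 (x(E, B) = E**2 + 3 = 3 + E**2)
-198*x(22, 11) - 264 = -198*(3 + 22**2) - 264 = -198*(3 + 484) - 264 = -198*487 - 264 = -96426 - 264 = -96690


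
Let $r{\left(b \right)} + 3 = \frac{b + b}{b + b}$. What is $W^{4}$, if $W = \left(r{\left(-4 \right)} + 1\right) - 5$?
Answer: $1296$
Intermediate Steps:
$r{\left(b \right)} = -2$ ($r{\left(b \right)} = -3 + \frac{b + b}{b + b} = -3 + \frac{2 b}{2 b} = -3 + 2 b \frac{1}{2 b} = -3 + 1 = -2$)
$W = -6$ ($W = \left(-2 + 1\right) - 5 = -1 - 5 = -6$)
$W^{4} = \left(-6\right)^{4} = 1296$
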